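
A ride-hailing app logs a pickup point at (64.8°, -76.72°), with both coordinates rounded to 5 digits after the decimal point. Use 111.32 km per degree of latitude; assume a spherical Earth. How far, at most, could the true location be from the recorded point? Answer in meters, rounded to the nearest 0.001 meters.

0.605 meters

Rounding to 5 decimal places leaves each coordinate within ±5e-06° of the true value.
Latitude error → 5e-06 × 111320 = 0.5566 m along the meridian.
Longitude error → 5e-06 × 111320 × cos 64.8° = 5e-06 × 111320 × 0.4258 ≈ 0.236989 m.
Worst case both components are at the extreme and orthogonal: √(0.5566² + 0.236989²) ≈ 0.604952 m.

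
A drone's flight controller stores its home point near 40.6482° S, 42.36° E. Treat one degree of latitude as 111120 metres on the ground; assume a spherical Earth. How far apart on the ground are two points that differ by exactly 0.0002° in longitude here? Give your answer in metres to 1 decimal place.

16.9 metres

At 40.6482° a degree of longitude is 111120 × cos 40.6482° ≈ 84309.4 m, so 0.0002° corresponds to 16.8619 m.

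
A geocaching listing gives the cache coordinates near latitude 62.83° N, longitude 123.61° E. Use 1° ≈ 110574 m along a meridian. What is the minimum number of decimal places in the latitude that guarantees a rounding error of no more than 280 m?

One degree of latitude covers 110574 m.
Rounding to N decimal places gives at most 0.5 × 10⁻ᴺ degrees of error, i.e. 0.5 × 10⁻ᴺ × 110574 m.
Setting 55287 × 10⁻ᴺ ≤ 280 gives 10ᴺ ≥ 197.5, i.e. N ≥ 2.30.
So 3 decimal places suffice (55.3 m); 2 would allow up to 553 m.

3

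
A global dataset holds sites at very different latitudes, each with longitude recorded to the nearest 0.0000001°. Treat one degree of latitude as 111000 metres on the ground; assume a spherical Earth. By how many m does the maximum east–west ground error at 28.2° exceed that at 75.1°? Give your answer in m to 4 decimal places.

0.0035 m

Rounding to 7 decimal places leaves the longitude within ±5e-08° of the true value.
Error at 28.2° = 5e-08° × 111000 × cos 28.2° ≈ 0.00555 × 0.8813 = 0.0048912 m.
At 75.1°: 5e-08° × 111000 × cos 75.1° = 5e-08 × 111000 × 0.2571 ≈ 0.0014271 m.
So the lower-latitude error exceeds the higher by 0.0048912 − 0.0014271 = 0.0034641 m.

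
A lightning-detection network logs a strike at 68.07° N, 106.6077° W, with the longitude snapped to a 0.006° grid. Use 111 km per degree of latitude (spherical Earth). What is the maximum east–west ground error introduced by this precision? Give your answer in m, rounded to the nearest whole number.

124 m

With a 0.006° grid the true value lies within half a step, ±0.006°/2 = ±0.003°, of the stored one.
Parallels shrink by cos φ, so at 68.07° a degree of longitude is 111000 × 0.3735 ≈ 41455.6 m.
So at most 0.003° × 41455.6 ≈ 124.367 m east–west.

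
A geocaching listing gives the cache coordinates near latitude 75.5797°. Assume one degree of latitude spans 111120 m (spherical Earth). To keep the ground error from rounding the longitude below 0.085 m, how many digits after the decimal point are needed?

At 75.5797° one degree of longitude covers 111120 × cos 75.5797° ≈ 111120 × 0.2490 ≈ 27672.6 m.
With N decimal places the half-ulp bound is 0.5·10⁻ᴺ°, or 0.5·10⁻ᴺ × 27672.6 m on the ground.
Setting 13836.3 × 10⁻ᴺ ≤ 0.085 gives 10ᴺ ≥ 1.628e+05, i.e. N ≥ 5.21.
N = 5 would give 0.138 m (too coarse); N = 6 gives 0.0138 m ≤ 0.085 m.

6 decimal places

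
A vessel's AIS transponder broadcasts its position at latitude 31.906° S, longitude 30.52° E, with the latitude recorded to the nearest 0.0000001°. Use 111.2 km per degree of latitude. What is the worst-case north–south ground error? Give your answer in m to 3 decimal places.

Rounding to 7 decimal places leaves the latitude within ±5e-08° of the true value.
North–south distance: 5e-08° × 111200 m/° = 0.00556 m.

0.006 m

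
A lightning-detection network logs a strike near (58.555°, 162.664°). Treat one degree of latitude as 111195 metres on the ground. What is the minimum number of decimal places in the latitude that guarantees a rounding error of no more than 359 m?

One degree of latitude covers 111195 m.
With N decimal places the half-ulp bound is 0.5·10⁻ᴺ°, or 0.5·10⁻ᴺ × 111195 m on the ground.
Need 0.5 × 111195 × 10⁻ᴺ ≤ 359 → 10⁻ᴺ ≤ 6.457e-03, so N ≥ 2.19.
So 3 decimal places suffice (55.6 m); 2 would allow up to 556 m.

3 decimal places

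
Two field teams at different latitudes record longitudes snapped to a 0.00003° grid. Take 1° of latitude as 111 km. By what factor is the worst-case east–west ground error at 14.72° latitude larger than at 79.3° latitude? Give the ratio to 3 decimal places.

With a 0.00003° grid the true value lies within half a step, ±0.00003°/2 = ±1.5e-05°, of the stored one.
Error at 14.72° = 1.5e-05° × 111000 × cos 14.72° ≈ 1.665 × 0.9672 = 1.6104 m.
Error at 79.3° = 1.5e-05° × 111000 × cos 79.3° ≈ 1.665 × 0.1857 = 0.30913 m.
The ratio reduces to cos 14.72° / cos 79.3° = 0.9672/0.1857 ≈ 5.2092.

5.209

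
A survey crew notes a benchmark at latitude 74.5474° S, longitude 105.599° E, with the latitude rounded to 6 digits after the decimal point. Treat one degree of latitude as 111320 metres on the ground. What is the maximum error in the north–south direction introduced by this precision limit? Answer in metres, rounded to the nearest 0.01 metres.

0.06 metres

Rounding to 6 decimal places leaves the latitude within ±5e-07° of the true value.
Along the meridian that is 5e-07° × 111320 m/° = 0.05566 m.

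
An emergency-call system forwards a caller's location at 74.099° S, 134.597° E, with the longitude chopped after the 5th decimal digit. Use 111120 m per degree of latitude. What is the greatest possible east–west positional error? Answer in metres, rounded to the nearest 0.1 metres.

0.3 metres

Truncating at 5 decimal places can drop up to a full unit in the last place, so the longitude may be off by as much as 1e-05°.
At latitude 74.099° a degree of longitude spans 111120 m × cos 74.099° = 111120 × 0.2740 ≈ 30444.2 m.
East–west error: 1e-05° × 30444.2 m/° ≈ 0.304442 m.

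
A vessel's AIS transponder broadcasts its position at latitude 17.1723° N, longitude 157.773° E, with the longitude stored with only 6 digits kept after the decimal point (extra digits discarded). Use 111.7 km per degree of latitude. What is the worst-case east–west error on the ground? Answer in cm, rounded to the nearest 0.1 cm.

10.7 cm

Truncating at 6 decimal places can drop up to a full unit in the last place, so the longitude may be off by as much as 1e-06°.
One degree of longitude at 17.1723° is 111700 × cos 17.1723° ≈ 111700 × 0.9554 = 106721 m.
So at most 1e-06° × 106721 ≈ 0.106721 m east–west.
That is 0.106721 m = 10.672 cm.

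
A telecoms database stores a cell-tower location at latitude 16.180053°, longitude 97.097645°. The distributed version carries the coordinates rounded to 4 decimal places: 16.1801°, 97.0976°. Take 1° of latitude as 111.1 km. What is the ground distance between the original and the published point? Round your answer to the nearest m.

Δlat = 16.180053 − 16.1801 = -0.000047°; Δlon = 97.097645 − 97.0976 = +0.000045°.
North–south shift: -0.000047 × 111100 = -5.2217 m.
East–west at this latitude: 0.000045° × 111100 × cos 16.1801° ≈ 0.000045 × 106699 = 4.80147 m.
Hypotenuse of the two orthogonal shifts: √(5.2217² + 4.80147²) = 7.09368 m.

7 m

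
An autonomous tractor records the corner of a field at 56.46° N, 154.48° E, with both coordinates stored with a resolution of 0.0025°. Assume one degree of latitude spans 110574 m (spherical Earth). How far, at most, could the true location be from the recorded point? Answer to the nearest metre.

With a 0.0025° grid the true value lies within half a step, ±0.0025°/2 = ±0.00125°, of the stored one.
North–south component: 0.00125° × 110574 = 138.218 m.
Longitude error → 0.00125 × 110574 × cos 56.46° = 0.00125 × 110574 × 0.5525 ≈ 76.3678 m.
Worst case both components are at the extreme and orthogonal: √(138.218² + 76.3678²) ≈ 157.912 m.

158 metres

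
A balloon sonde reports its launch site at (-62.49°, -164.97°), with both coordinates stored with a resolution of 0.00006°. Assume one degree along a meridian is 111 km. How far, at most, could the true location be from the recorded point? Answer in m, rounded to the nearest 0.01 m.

With a 0.00006° grid the true value lies within half a step, ±0.00006°/2 = ±3e-05°, of the stored one.
N–S: 3e-05° × 111000 m/° = 3.33 m.
E–W at 62.49°: 3e-05° × 111000 × cos 62.49° = 3e-05 × 111000 × 0.4619 ≈ 1.53814 m.
Combining orthogonally: (3.33² + 1.53814²)^½ ≈ 3.66807 m.

3.67 m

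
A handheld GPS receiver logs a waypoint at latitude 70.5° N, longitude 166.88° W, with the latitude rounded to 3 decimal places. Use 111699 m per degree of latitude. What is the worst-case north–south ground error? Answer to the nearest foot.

183 feet

Rounding to 3 decimal places leaves the latitude within ±0.0005° of the true value.
North–south distance: 0.0005° × 111699 m/° = 55.8495 m.
Converting: 55.8495 m × 3.2808 ft/m ≈ 183.23 ft.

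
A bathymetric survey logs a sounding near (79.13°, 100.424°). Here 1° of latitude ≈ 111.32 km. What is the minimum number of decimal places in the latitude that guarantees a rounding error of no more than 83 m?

One degree of latitude covers 111320 m.
Rounding to N decimal places gives at most 0.5 × 10⁻ᴺ degrees of error, i.e. 0.5 × 10⁻ᴺ × 111320 m.
Setting 55660 × 10⁻ᴺ ≤ 83 gives 10ᴺ ≥ 670.6, i.e. N ≥ 2.83.
At 2 places the error can reach 557 m, but 3 places keeps it to 55.7 m.

3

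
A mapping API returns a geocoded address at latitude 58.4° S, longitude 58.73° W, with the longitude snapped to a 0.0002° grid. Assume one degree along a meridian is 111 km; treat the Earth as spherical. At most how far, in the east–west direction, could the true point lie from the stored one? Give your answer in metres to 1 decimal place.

5.8 metres

With a 0.0002° grid the true value lies within half a step, ±0.0002°/2 = ±0.0001°, of the stored one.
Parallels shrink by cos φ, so at 58.4° a degree of longitude is 111000 × 0.5240 ≈ 58162.4 m.
Maximum E–W displacement: 0.0001 × 58162.4 = 5.81624 m.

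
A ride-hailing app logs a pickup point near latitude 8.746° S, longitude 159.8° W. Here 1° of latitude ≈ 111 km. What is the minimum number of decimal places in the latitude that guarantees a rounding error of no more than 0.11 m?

6 decimal places

One degree of latitude covers 111000 m.
N decimal places → at most half a unit in the last place, 0.5 × 10⁻ᴺ° = 111000/2 × 10⁻ᴺ m.
Setting 55500 × 10⁻ᴺ ≤ 0.11 gives 10ᴺ ≥ 5.045e+05, i.e. N ≥ 5.70.
N = 5 would give 0.555 m (too coarse); N = 6 gives 0.0555 m ≤ 0.11 m.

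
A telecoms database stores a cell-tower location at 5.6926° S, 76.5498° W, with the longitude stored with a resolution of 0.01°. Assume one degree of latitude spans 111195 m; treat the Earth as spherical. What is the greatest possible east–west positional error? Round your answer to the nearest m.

553 m

With a 0.01° grid the true value lies within half a step, ±0.01°/2 = ±0.005°, of the stored one.
At latitude 5.6926° a degree of longitude spans 111195 m × cos 5.6926° = 111195 × 0.9951 ≈ 110647 m.
Maximum E–W displacement: 0.005 × 110647 = 553.233 m.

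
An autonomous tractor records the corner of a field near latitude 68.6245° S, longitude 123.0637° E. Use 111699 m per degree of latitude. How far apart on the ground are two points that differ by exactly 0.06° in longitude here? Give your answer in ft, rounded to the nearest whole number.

At 68.6245° a degree of longitude is 111699 × cos 68.6245° ≈ 40711.9 m, so 0.06° corresponds to 2442.71 m.
Converting: 2442.71 m × 3.2808 ft/m ≈ 8014.2 ft.

8014 ft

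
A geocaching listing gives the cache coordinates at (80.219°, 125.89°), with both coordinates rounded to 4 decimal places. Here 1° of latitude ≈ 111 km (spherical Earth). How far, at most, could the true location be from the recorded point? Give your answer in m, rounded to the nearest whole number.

6 m

Rounding to 4 decimal places leaves each coordinate within ±5e-05° of the true value.
North–south component: 5e-05° × 111000 = 5.55 m.
E–W at 80.219°: 5e-05° × 111000 × cos 80.219° = 5e-05 × 111000 × 0.1699 ≈ 0.942849 m.
Combining orthogonally: (5.55² + 0.942849²)^½ ≈ 5.62952 m.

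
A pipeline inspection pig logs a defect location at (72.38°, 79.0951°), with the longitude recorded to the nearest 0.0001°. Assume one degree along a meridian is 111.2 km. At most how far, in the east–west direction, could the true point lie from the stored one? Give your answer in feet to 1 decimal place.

Rounding to 4 decimal places leaves the longitude within ±5e-05° of the true value.
Parallels shrink by cos φ, so at 72.38° a degree of longitude is 111200 × 0.3027 ≈ 33660.5 m.
Maximum E–W displacement: 5e-05 × 33660.5 = 1.68303 m.
Converting: 1.68303 m × 3.2808 ft/m ≈ 5.5217 ft.

5.5 feet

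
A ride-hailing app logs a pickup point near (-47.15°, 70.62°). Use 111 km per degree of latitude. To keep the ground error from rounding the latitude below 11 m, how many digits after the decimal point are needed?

4

One degree of latitude covers 111000 m.
With N decimal places the half-ulp bound is 0.5·10⁻ᴺ°, or 0.5·10⁻ᴺ × 111000 m on the ground.
Setting 55500 × 10⁻ᴺ ≤ 11 gives 10ᴺ ≥ 5045, i.e. N ≥ 3.70.
So 4 decimal places suffice (5.55 m); 3 would allow up to 55.5 m.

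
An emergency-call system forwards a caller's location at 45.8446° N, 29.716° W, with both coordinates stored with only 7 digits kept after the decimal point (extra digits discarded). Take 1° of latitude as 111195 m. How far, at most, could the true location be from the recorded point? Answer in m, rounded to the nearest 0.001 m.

Truncating at 7 decimal places can drop up to a full unit in the last place, so each coordinate may be off by as much as 1e-07°.
North–south component: 1e-07° × 111195 = 0.0111195 m.
East–west component at 45.8446°: 1e-07° × 111195 × cos 45.8446° ≈ 1e-07 × 77459.2 ≈ 0.00774592 m.
The two errors are perpendicular, so the maximum displacement is √(0.0111195² + 0.00774592²) ≈ 0.0135515 m.

0.014 m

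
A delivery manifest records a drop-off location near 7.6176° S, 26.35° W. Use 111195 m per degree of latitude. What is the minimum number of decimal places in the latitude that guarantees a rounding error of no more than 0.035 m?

One degree of latitude covers 111195 m.
N decimal places → at most half a unit in the last place, 0.5 × 10⁻ᴺ° = 111195/2 × 10⁻ᴺ m.
Need 0.5 × 111195 × 10⁻ᴺ ≤ 0.035 → 10⁻ᴺ ≤ 6.295e-07, so N ≥ 6.20.
At 6 places the error can reach 0.0556 m, but 7 places keeps it to 0.00556 m.

7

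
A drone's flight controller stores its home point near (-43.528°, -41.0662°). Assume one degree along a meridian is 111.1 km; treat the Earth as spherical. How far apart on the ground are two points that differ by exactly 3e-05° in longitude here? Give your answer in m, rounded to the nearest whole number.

2 m

At 43.528° a degree of longitude is 111100 × cos 43.528° ≈ 80551.7 m, so 3e-05° corresponds to 2.41655 m.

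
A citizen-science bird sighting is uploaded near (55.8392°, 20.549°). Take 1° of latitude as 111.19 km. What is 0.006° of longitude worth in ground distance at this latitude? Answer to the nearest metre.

375 metres

0.006° of longitude at 55.8392° is 0.006 × 111190 × cos 55.8392° ≈ 0.006 × 62435.1 = 374.611 m.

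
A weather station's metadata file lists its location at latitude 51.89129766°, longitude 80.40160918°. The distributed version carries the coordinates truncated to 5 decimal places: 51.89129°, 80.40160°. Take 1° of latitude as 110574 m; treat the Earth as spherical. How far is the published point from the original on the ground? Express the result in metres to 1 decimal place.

The latitude changed by +0.00000766° and the longitude by +0.00000918°.
North–south shift: 0.00000766 × 110574 = 0.846997 m.
East–west at this latitude: 0.00000918° × 110574 × cos 51.8913° ≈ 0.00000918 × 68241.4 = 0.626456 m.
Combined displacement = (0.846997² + 0.626456²)^½ ≈ 1.05349 m.

1.1 metres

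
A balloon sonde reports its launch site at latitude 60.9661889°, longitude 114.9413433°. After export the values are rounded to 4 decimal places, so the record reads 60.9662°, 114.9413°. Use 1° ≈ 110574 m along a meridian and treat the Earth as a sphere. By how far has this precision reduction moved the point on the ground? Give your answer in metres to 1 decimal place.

2.6 metres

The latitude changed by -0.0000111° and the longitude by +0.0000433°.
N–S: -0.0000111° × 110574 m/° = -1.22737 m.
E–W at 60.9662°: 0.0000433° × 110574 × cos 60.9662° = 0.0000433 × 110574 × 0.4853 ≈ 2.32367 m.
Combined displacement = (1.22737² + 2.32367²)^½ ≈ 2.6279 m.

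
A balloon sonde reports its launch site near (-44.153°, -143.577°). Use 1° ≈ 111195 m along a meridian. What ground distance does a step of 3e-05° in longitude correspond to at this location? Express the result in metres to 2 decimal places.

2.39 metres

One degree of longitude here spans 111195 × cos 44.153° = 111195 × 0.7175 ≈ 79780.4 m; 3e-05° of that is 2.39341 m.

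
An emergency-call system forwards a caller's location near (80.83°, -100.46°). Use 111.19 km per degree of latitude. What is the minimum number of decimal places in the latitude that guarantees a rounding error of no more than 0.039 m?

7

One degree of latitude covers 111190 m.
With N decimal places the half-ulp bound is 0.5·10⁻ᴺ°, or 0.5·10⁻ᴺ × 111190 m on the ground.
Setting 55595 × 10⁻ᴺ ≤ 0.039 gives 10ᴺ ≥ 1.426e+06, i.e. N ≥ 6.15.
N = 6 would give 0.0556 m (too coarse); N = 7 gives 0.00556 m ≤ 0.039 m.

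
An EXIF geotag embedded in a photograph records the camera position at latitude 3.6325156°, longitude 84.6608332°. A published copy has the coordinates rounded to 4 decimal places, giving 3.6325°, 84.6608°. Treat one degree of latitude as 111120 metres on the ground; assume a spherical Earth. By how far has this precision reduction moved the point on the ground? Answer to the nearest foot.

The latitude changed by +0.0000156° and the longitude by +0.0000332°.
North–south shift: 0.0000156 × 111120 = 1.73347 m.
East–west at this latitude: 0.0000332° × 111120 × cos 3.6325° ≈ 0.0000332 × 110897 = 3.68177 m.
Distance: √(1.73347² + 3.68177²) ≈ 4.06944 m.
Converting: 4.06944 m × 3.2808 ft/m ≈ 13.351 ft.

13 feet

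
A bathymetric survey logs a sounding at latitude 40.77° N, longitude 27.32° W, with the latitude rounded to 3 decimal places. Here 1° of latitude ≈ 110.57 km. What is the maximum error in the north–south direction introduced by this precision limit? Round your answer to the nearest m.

Rounding to 3 decimal places leaves the latitude within ±0.0005° of the true value.
Along the meridian that is 0.0005° × 110570 m/° = 55.285 m.

55 m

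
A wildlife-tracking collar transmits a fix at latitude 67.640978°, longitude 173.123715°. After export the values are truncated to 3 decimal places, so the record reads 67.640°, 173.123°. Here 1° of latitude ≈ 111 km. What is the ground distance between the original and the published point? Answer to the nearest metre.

113 metres

The latitude changed by +0.000978° and the longitude by +0.000715°.
N–S: 0.000978° × 111000 m/° = 108.558 m.
E–W at 67.64°: 0.000715° × 111000 × cos 67.64° = 0.000715 × 111000 × 0.3804 ≈ 30.1924 m.
Hypotenuse of the two orthogonal shifts: √(108.558² + 30.1924²) = 112.678 m.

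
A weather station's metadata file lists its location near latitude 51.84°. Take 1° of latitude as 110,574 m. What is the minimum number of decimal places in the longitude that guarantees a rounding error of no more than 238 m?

3 decimal places

At 51.84° one degree of longitude covers 110574 × cos 51.84° ≈ 110574 × 0.6179 ≈ 68319.2 m.
N decimal places → at most half a unit in the last place, 0.5 × 10⁻ᴺ° = 68319.2/2 × 10⁻ᴺ m.
Setting 34159.6 × 10⁻ᴺ ≤ 238 gives 10ᴺ ≥ 143.5, i.e. N ≥ 2.16.
So 3 decimal places suffice (34.2 m); 2 would allow up to 342 m.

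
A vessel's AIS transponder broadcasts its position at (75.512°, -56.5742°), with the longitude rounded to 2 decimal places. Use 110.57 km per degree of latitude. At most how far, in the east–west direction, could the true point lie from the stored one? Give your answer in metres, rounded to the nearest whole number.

138 metres

Rounding to 2 decimal places leaves the longitude within ±0.005° of the true value.
At latitude 75.512° a degree of longitude spans 110570 m × cos 75.512° = 110570 × 0.2502 ≈ 27662.1 m.
East–west error: 0.005° × 27662.1 m/° ≈ 138.31 m.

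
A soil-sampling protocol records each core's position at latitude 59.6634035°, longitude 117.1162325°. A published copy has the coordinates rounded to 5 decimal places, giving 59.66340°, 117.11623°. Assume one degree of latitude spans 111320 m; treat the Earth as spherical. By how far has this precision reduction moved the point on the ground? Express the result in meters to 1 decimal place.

0.4 meters

Δlat = 59.6634035 − 59.66340 = +0.0000035°; Δlon = 117.1162325 − 117.11623 = +0.0000025°.
N–S: 0.0000035° × 111320 m/° = 0.38962 m.
E–W at 59.6634°: 0.0000025° × 111320 × cos 59.6634° = 0.0000025 × 111320 × 0.5051 ≈ 0.140563 m.
Hypotenuse of the two orthogonal shifts: √(0.38962² + 0.140563²) = 0.4142 m.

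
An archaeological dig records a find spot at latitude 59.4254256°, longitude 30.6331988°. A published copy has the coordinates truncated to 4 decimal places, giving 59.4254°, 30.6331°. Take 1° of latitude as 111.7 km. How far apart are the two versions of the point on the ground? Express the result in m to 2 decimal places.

Δlat = 59.4254256 − 59.4254 = +0.0000256°; Δlon = 30.6331988 − 30.6331 = +0.0000988°.
North–south shift: 0.0000256 × 111700 = 2.85952 m.
E–W at 59.4254°: 0.0000988° × 111700 × cos 59.4254° = 0.0000988 × 111700 × 0.5087 ≈ 5.61355 m.
Hypotenuse of the two orthogonal shifts: √(2.85952² + 5.61355²) = 6.2999 m.

6.30 m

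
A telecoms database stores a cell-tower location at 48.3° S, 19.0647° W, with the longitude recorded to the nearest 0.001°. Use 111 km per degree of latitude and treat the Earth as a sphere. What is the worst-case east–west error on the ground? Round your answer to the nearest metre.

Rounding to 3 decimal places leaves the longitude within ±0.0005° of the true value.
Parallels shrink by cos φ, so at 48.3° a degree of longitude is 111000 × 0.6652 ≈ 73840.6 m.
East–west error: 0.0005° × 73840.6 m/° ≈ 36.9203 m.

37 metres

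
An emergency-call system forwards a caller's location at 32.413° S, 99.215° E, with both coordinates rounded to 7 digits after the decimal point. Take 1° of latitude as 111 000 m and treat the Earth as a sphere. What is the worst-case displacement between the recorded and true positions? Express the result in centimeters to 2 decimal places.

0.73 centimeters

Rounding to 7 decimal places leaves each coordinate within ±5e-08° of the true value.
Latitude error → 5e-08 × 111000 = 0.00555 m along the meridian.
East–west component at 32.413°: 5e-08° × 111000 × cos 32.413° ≈ 5e-08 × 93706.9 ≈ 0.00468535 m.
Combining orthogonally: (0.00555² + 0.00468535²)^½ ≈ 0.00726326 m.
That is 0.00726326 m = 0.72633 cm.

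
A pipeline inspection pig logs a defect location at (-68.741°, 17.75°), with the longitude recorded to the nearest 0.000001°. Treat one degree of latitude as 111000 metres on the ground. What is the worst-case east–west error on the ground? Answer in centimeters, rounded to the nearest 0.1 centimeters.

Rounding to 6 decimal places leaves the longitude within ±5e-07° of the true value.
At latitude 68.741° a degree of longitude spans 111000 m × cos 68.741° = 111000 × 0.3626 ≈ 40246.9 m.
So at most 5e-07° × 40246.9 ≈ 0.0201234 m east–west.
That is 0.0201234 m = 2.0123 cm.

2.0 centimeters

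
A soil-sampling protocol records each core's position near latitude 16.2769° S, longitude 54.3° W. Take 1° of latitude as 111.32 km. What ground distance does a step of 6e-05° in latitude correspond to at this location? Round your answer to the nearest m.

7 m

Along a meridian 6e-05° is 6e-05 × 111320 = 6.6792 m.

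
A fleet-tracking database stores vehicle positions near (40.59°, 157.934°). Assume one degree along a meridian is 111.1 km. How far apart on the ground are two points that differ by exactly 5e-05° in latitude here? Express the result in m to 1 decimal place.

5e-05° × 111100 m/° = 5.555 m.

5.6 m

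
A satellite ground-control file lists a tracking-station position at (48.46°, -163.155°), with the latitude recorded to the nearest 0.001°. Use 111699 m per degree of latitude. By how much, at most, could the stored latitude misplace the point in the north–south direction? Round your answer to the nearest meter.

Rounding to 3 decimal places leaves the latitude within ±0.0005° of the true value.
North–south distance: 0.0005° × 111699 m/° = 55.8495 m.

56 meters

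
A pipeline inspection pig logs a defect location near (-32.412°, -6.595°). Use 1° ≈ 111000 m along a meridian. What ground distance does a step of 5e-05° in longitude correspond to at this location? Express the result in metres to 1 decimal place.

4.7 metres

At 32.412° a degree of longitude is 111000 × cos 32.412° ≈ 93707.9 m, so 5e-05° corresponds to 4.6854 m.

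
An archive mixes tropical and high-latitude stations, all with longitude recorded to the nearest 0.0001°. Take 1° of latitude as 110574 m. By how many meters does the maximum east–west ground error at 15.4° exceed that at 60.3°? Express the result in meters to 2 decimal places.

2.59 meters

Rounding to 4 decimal places leaves the longitude within ±5e-05° of the true value.
At 15.4°: 5e-05° × 110574 × cos 15.4° = 5e-05 × 110574 × 0.9641 ≈ 5.3302 m.
At 60.3°: 5e-05° × 110574 × cos 60.3° = 5e-05 × 110574 × 0.4955 ≈ 2.7392 m.
Difference: 5.3302 − 2.7392 = 2.591 m.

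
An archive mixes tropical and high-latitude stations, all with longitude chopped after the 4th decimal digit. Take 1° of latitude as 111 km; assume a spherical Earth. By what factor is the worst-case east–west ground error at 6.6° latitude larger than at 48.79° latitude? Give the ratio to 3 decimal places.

1.508

Truncating at 4 decimal places can drop up to a full unit in the last place, so the longitude may be off by as much as 0.0001°.
At 6.6°: 0.0001° × 111000 × cos 6.6° = 0.0001 × 111000 × 0.9934 ≈ 11.026 m.
At 48.79°: 0.0001° × 111000 × cos 48.79° = 0.0001 × 111000 × 0.6588 ≈ 7.3129 m.
The ratio reduces to cos 6.6° / cos 48.79° = 0.9934/0.6588 ≈ 1.5078.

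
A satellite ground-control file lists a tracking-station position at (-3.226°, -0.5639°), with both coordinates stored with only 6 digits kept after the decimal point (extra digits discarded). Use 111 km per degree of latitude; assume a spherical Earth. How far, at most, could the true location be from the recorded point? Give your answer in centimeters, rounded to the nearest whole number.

16 centimeters

Truncating at 6 decimal places can drop up to a full unit in the last place, so each coordinate may be off by as much as 1e-06°.
Latitude error → 1e-06 × 111000 = 0.111 m along the meridian.
E–W at 3.226°: 1e-06° × 111000 × cos 3.226° = 1e-06 × 111000 × 0.9984 ≈ 0.110824 m.
The two errors are perpendicular, so the maximum displacement is √(0.111² + 0.110824²) ≈ 0.156853 m.
That is 0.156853 m = 15.685 cm.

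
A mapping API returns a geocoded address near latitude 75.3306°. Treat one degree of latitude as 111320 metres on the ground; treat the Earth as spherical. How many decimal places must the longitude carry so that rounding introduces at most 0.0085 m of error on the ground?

7 decimal places

At 75.3306° one degree of longitude covers 111320 × cos 75.3306° ≈ 111320 × 0.2532 ≈ 28190.8 m.
N decimal places → at most half a unit in the last place, 0.5 × 10⁻ᴺ° = 28190.8/2 × 10⁻ᴺ m.
Setting 14095.4 × 10⁻ᴺ ≤ 0.0085 gives 10ᴺ ≥ 1.658e+06, i.e. N ≥ 6.22.
At 6 places the error can reach 0.0141 m, but 7 places keeps it to 0.00141 m.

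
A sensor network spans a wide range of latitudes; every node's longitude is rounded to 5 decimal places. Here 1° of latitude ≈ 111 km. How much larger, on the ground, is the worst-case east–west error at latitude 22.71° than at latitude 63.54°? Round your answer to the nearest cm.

Rounding to 5 decimal places leaves the longitude within ±5e-06° of the true value.
Error at 22.71° = 5e-06° × 111000 × cos 22.71° ≈ 0.555 × 0.9225 = 0.51197 m.
At 63.54°: 5e-06° × 111000 × cos 63.54° = 5e-06 × 111000 × 0.4456 ≈ 0.24729 m.
So the lower-latitude error exceeds the higher by 0.51197 − 0.24729 = 0.26468 m.
That is 0.264678 m = 26.468 cm.

26 cm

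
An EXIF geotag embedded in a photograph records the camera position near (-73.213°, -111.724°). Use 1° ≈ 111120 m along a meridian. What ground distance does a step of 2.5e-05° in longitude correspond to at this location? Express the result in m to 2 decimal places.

0.80 m

At 73.213° a degree of longitude is 111120 × cos 73.213° ≈ 32093.1 m, so 2.5e-05° corresponds to 0.802327 m.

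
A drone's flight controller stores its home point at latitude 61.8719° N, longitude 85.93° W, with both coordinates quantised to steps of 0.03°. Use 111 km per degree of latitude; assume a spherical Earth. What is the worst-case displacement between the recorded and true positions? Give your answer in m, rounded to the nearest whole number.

With a 0.03° grid the true value lies within half a step, ±0.03°/2 = ±0.015°, of the stored one.
N–S: 0.015° × 111000 m/° = 1665 m.
Longitude error → 0.015 × 111000 × cos 61.8719° = 0.015 × 111000 × 0.4714 ≈ 784.955 m.
Worst case both components are at the extreme and orthogonal: √(1665² + 784.955²) ≈ 1840.76 m.

1841 m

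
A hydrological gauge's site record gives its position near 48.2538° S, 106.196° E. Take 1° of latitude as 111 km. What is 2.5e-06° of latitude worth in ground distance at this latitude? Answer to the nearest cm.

Along a meridian 2.5e-06° is 2.5e-06 × 111000 = 0.2775 m.
That is 0.2775 m = 27.75 cm.

28 cm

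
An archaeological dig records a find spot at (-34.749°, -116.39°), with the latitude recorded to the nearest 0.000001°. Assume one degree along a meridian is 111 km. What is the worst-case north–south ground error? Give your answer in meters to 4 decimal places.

0.0555 meters

Rounding to 6 decimal places leaves the latitude within ±5e-07° of the true value.
North–south distance: 5e-07° × 111000 m/° = 0.0555 m.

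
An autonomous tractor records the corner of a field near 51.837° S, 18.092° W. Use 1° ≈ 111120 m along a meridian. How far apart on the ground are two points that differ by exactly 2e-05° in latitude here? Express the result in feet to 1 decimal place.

Along a meridian 2e-05° is 2e-05 × 111120 = 2.2224 m.
In feet: 2.2224 m ÷ 0.3048 ≈ 7.2913 ft.

7.3 feet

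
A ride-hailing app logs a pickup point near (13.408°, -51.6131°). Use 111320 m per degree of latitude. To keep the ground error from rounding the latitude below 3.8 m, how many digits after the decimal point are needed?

5 decimal places

One degree of latitude covers 111320 m.
With N decimal places the half-ulp bound is 0.5·10⁻ᴺ°, or 0.5·10⁻ᴺ × 111320 m on the ground.
Need 0.5 × 111320 × 10⁻ᴺ ≤ 3.8 → 10⁻ᴺ ≤ 6.827e-05, so N ≥ 4.17.
So 5 decimal places suffice (0.557 m); 4 would allow up to 5.57 m.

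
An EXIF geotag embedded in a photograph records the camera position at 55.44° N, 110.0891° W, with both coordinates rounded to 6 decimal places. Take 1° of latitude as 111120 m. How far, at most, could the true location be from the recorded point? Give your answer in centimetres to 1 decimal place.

6.4 centimetres

Rounding to 6 decimal places leaves each coordinate within ±5e-07° of the true value.
N–S: 5e-07° × 111120 m/° = 0.05556 m.
E–W at 55.44°: 5e-07° × 111120 × cos 55.44° = 5e-07 × 111120 × 0.5673 ≈ 0.0315175 m.
The two errors are perpendicular, so the maximum displacement is √(0.05556² + 0.0315175²) ≈ 0.0638769 m.
That is 0.0638769 m = 6.3877 cm.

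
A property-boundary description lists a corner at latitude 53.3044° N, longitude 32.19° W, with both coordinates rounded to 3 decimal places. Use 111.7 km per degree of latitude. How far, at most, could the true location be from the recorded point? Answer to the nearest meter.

65 meters

Rounding to 3 decimal places leaves each coordinate within ±0.0005° of the true value.
North–south component: 0.0005° × 111700 = 55.85 m.
East–west component at 53.3044°: 0.0005° × 111700 × cos 53.3044° ≈ 0.0005 × 66747.9 ≈ 33.3739 m.
The two errors are perpendicular, so the maximum displacement is √(55.85² + 33.3739²) ≈ 65.0618 m.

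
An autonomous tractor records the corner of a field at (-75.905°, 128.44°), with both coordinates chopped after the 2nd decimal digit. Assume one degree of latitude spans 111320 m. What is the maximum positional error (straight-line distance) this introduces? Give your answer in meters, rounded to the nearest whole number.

Truncating at 2 decimal places can drop up to a full unit in the last place, so each coordinate may be off by as much as 0.01°.
N–S: 0.01° × 111320 m/° = 1113.2 m.
E–W at 75.905°: 0.01° × 111320 × cos 75.905° = 0.01 × 111320 × 0.2435 ≈ 271.098 m.
The two errors are perpendicular, so the maximum displacement is √(1113.2² + 271.098²) ≈ 1145.73 m.

1146 meters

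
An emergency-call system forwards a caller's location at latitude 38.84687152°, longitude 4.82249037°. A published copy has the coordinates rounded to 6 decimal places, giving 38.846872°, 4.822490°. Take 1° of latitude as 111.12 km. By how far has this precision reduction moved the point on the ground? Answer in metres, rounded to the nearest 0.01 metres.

0.06 metres

Δlat = 38.84687152 − 38.846872 = -0.00000048°; Δlon = 4.82249037 − 4.822490 = +0.00000037°.
N–S: -0.00000048° × 111120 m/° = -0.0533376 m.
E–W at 38.8469°: 0.00000037° × 111120 × cos 38.8469° = 0.00000037 × 111120 × 0.7788 ≈ 0.0320209 m.
Combined displacement = (0.0533376² + 0.0320209²)^½ ≈ 0.0622112 m.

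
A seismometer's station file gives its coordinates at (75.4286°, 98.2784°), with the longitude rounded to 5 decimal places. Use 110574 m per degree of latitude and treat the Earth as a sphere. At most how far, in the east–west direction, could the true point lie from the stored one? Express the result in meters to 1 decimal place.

Rounding to 5 decimal places leaves the longitude within ±5e-06° of the true value.
One degree of longitude at 75.4286° is 110574 × cos 75.4286° ≈ 110574 × 0.2516 = 27818.9 m.
So at most 5e-06° × 27818.9 ≈ 0.139095 m east–west.

0.1 meters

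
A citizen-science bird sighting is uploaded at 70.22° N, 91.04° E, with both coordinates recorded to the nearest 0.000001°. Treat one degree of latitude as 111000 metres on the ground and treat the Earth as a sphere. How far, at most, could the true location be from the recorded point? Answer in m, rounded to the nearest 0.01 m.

Rounding to 6 decimal places leaves each coordinate within ±5e-07° of the true value.
North–south component: 5e-07° × 111000 = 0.0555 m.
East–west component at 70.22°: 5e-07° × 111000 × cos 70.22° ≈ 5e-07 × 37563.5 ≈ 0.0187817 m.
Combining orthogonally: (0.0555² + 0.0187817²)^½ ≈ 0.0585918 m.

0.06 m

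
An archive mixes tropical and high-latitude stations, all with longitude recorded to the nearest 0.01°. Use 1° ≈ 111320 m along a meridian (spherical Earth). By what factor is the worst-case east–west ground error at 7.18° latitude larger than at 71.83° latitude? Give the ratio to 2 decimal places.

Rounding to 2 decimal places leaves the longitude within ±0.005° of the true value.
At 7.18°: 0.005° × 111320 × cos 7.18° = 0.005 × 111320 × 0.9922 ≈ 552.24 m.
At 71.83°: 0.005° × 111320 × cos 71.83° = 0.005 × 111320 × 0.3118 ≈ 173.57 m.
The ratio reduces to cos 7.18° / cos 71.83° = 0.9922/0.3118 ≈ 3.1817.

3.18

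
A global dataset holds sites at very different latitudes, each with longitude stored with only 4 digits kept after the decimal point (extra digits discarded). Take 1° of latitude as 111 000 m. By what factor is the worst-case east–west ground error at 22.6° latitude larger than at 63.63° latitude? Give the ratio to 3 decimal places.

Truncating at 4 decimal places can drop up to a full unit in the last place, so the longitude may be off by as much as 0.0001°.
At 22.6°: 0.0001° × 111000 × cos 22.6° = 0.0001 × 111000 × 0.9232 ≈ 10.248 m.
At 63.63°: 0.0001° × 111000 × cos 63.63° = 0.0001 × 111000 × 0.4442 ≈ 4.9302 m.
The ratio reduces to cos 22.6° / cos 63.63° = 0.9232/0.4442 ≈ 2.0785.

2.079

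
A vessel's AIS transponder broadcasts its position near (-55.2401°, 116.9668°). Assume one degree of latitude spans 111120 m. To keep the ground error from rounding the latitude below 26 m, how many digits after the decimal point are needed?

4 decimal places

One degree of latitude covers 111120 m.
With N decimal places the half-ulp bound is 0.5·10⁻ᴺ°, or 0.5·10⁻ᴺ × 111120 m on the ground.
Need 0.5 × 111120 × 10⁻ᴺ ≤ 26 → 10⁻ᴺ ≤ 4.680e-04, so N ≥ 3.33.
N = 3 would give 55.6 m (too coarse); N = 4 gives 5.56 m ≤ 26 m.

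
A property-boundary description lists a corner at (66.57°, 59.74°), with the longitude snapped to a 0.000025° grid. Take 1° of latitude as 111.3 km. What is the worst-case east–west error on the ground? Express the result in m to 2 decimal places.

0.55 m

With a 0.000025° grid the true value lies within half a step, ±0.000025°/2 = ±1.25e-05°, of the stored one.
At latitude 66.57° a degree of longitude spans 111300 m × cos 66.57° = 111300 × 0.3976 ≈ 44256 m.
East–west error: 1.25e-05° × 44256 m/° ≈ 0.5532 m.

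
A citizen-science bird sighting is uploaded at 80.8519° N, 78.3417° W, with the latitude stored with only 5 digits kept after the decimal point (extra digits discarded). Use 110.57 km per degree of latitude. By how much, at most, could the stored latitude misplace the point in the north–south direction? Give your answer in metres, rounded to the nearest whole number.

1 metres

Truncating at 5 decimal places can drop up to a full unit in the last place, so the latitude may be off by as much as 1e-05°.
North–south distance: 1e-05° × 110570 m/° = 1.1057 m.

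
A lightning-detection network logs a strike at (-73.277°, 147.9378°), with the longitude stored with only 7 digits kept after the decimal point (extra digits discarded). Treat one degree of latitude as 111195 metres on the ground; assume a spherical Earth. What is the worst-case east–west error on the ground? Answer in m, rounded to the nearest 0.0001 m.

0.0032 m

Truncating at 7 decimal places can drop up to a full unit in the last place, so the longitude may be off by as much as 1e-07°.
Parallels shrink by cos φ, so at 73.277° a degree of longitude is 111195 × 0.2877 ≈ 31995.8 m.
So at most 1e-07° × 31995.8 ≈ 0.00319958 m east–west.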